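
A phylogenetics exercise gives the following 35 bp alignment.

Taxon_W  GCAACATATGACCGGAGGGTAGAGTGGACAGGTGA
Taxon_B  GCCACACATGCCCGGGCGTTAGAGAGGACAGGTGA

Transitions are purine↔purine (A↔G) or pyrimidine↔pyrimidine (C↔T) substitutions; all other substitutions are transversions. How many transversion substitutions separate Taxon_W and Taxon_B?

The sequences differ at positions 3 (A/C, transversion), 7 (T/C, transition), 11 (A/C, transversion), 16 (A/G, transition), 17 (G/C, transversion), 19 (G/T, transversion), 25 (T/A, transversion).
Of the 7 differences, 2 transitions and 5 transversions, so the answer is 5.

5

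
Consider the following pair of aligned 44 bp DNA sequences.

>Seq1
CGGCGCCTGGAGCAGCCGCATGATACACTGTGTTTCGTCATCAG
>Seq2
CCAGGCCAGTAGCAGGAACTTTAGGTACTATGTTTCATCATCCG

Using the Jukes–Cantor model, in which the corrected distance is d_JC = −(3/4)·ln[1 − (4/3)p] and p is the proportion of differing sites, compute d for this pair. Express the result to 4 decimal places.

The sequences differ at positions 2 (G/C), 3 (G/A), 4 (C/G), 8 (T/A), 10 (G/T), 16 (C/G), 17 (C/A), 18 (G/A), 20 (A/T), 22 (G/T), 24 (T/G), 25 (A/G), 26 (C/T), 30 (G/A), 37 (G/A), 43 (A/C).
p = 16/44 = 0.363636.
d = −0.75 · ln(1 − (4/3)·0.363636) = −0.75 · ln(0.515152) = −0.75 · (-0.663293) = 0.4975.

0.4975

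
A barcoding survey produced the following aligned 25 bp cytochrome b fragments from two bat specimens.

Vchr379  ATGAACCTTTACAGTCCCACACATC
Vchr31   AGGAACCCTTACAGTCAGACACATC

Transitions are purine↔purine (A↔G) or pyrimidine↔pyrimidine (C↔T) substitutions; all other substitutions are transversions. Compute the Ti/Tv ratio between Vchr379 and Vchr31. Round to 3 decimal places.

The sequences differ at positions 2 (T/G, transversion), 8 (T/C, transition), 17 (C/A, transversion), 18 (C/G, transversion).
Of the 4 differences, 1 transition and 3 transversions, so Ti/Tv = 1/3 = 0.333.

0.333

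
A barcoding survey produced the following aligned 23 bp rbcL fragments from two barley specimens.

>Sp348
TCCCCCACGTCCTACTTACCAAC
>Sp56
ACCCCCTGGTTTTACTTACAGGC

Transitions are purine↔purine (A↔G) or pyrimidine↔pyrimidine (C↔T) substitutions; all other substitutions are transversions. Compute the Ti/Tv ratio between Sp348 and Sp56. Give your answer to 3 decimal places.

1.000

The sequences differ at positions 1 (T/A, transversion), 7 (A/T, transversion), 8 (C/G, transversion), 11 (C/T, transition), 12 (C/T, transition), 20 (C/A, transversion), 21 (A/G, transition), 22 (A/G, transition).
Of the 8 differences, 4 transitions and 4 transversions, so Ti/Tv = 4/4 = 1.000.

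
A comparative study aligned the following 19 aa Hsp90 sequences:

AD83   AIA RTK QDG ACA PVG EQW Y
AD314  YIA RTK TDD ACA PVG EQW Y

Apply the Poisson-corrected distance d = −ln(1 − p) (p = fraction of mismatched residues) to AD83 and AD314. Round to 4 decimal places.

The sequences differ at positions 1 (A/Y), 7 (Q/T), 9 (G/D).
p = 3/19 = 0.157895.
d = −ln(1 − 0.157895) = −ln(0.842105) = 0.1719.

0.1719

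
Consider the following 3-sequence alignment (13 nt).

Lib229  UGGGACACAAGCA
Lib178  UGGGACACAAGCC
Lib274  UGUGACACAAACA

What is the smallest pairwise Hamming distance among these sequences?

Pairwise Hamming distances:
  Lib229 vs Lib178: 1
  Lib229 vs Lib274: 2
  Lib178 vs Lib274: 3
The smallest is 1, between Lib229 and Lib178.

1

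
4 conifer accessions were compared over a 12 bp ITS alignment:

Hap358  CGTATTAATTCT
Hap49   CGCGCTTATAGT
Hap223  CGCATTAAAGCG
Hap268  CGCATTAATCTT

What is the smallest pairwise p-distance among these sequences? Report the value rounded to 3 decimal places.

0.250

Pairwise Hamming distances:
  Hap358 vs Hap49: 6
  Hap358 vs Hap223: 4
  Hap358 vs Hap268: 3
  Hap49 vs Hap223: 7
  Hap49 vs Hap268: 5
  Hap223 vs Hap268: 4
The smallest is 3 mismatches, between Hap358 and Hap268; p = 3/12 = 0.250.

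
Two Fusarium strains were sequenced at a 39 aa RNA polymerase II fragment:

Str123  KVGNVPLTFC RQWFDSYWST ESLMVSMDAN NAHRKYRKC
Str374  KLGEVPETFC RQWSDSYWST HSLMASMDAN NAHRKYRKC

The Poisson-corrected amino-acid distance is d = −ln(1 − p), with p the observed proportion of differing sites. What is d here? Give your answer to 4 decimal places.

0.1671

Mismatches occur at site 2 (V↔L), site 4 (N↔E), site 7 (L↔E), site 14 (F↔S), site 21 (E↔H), site 25 (V↔A).
p = 6/39 = 0.153846.
d = −ln(1 − 0.153846) = −ln(0.846154) = 0.1671.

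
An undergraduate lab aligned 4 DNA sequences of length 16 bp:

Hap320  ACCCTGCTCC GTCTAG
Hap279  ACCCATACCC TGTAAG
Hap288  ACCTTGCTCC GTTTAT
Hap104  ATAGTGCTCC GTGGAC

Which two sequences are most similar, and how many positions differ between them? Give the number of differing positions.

Pairwise Hamming distances:
  Hap320 vs Hap279: 8
  Hap320 vs Hap288: 3
  Hap320 vs Hap104: 6
  Hap279 vs Hap288: 9
  Hap279 vs Hap104: 12
  Hap288 vs Hap104: 6
The smallest is 3, between Hap320 and Hap288.

3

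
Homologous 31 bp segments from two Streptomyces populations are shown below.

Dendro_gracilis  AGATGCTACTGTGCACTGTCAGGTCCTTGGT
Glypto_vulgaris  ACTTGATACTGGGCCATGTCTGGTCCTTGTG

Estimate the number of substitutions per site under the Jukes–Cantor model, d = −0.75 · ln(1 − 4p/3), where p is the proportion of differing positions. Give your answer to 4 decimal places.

0.3672

Differing sites — 2:G/C; 3:A/T; 6:C/A; 12:T/G; 15:A/C; 16:C/A; 21:A/T; 30:G/T; 31:T/G.
p = 9/31 = 0.290323.
d = −0.75 · ln(1 − (4/3)·0.290323) = −0.75 · ln(0.612903) = −0.75 · (-0.489549) = 0.3672.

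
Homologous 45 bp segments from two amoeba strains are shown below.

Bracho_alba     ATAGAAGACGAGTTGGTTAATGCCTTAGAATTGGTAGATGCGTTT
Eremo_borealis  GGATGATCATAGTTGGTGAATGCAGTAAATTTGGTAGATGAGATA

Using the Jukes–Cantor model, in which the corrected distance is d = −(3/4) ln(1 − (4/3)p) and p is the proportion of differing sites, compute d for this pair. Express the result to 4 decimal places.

0.4819

The sequences differ at positions 1 (A/G), 2 (T/G), 4 (G/T), 5 (A/G), 7 (G/T), 8 (A/C), 9 (C/A), 10 (G/T), 18 (T/G), 24 (C/A), 25 (T/G), 28 (G/A), 30 (A/T), 41 (C/A), 43 (T/A), 45 (T/A).
p = 16/45 = 0.355556.
d = −0.75 · ln(1 − (4/3)·0.355556) = −0.75 · ln(0.525925) = −0.75 · (-0.642597) = 0.4819.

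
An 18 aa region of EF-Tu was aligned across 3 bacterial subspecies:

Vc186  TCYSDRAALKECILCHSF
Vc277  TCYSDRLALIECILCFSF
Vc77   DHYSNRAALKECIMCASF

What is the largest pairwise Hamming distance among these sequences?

Pairwise Hamming distances:
  Vc186 vs Vc277: 3
  Vc186 vs Vc77: 5
  Vc277 vs Vc77: 7
The largest is 7, between Vc277 and Vc77.

7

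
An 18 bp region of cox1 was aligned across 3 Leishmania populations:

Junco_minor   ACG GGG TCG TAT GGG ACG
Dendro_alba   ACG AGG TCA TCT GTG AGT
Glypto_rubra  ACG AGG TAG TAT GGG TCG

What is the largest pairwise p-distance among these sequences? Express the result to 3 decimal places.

Pairwise Hamming distances:
  Junco_minor vs Dendro_alba: 6
  Junco_minor vs Glypto_rubra: 3
  Dendro_alba vs Glypto_rubra: 7
The largest is 7 mismatches, between Dendro_alba and Glypto_rubra; p = 7/18 = 0.389.

0.389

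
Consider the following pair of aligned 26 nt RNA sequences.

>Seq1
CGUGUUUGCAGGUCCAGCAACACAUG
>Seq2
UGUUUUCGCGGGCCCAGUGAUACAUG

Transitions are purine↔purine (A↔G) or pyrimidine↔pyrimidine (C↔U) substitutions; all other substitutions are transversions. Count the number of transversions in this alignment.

The sequences differ at positions 1 (C/U, transition), 4 (G/U, transversion), 7 (U/C, transition), 10 (A/G, transition), 13 (U/C, transition), 18 (C/U, transition), 19 (A/G, transition), 21 (C/U, transition).
Of the 8 differences, 7 transitions and 1 transversion, so the answer is 1.

1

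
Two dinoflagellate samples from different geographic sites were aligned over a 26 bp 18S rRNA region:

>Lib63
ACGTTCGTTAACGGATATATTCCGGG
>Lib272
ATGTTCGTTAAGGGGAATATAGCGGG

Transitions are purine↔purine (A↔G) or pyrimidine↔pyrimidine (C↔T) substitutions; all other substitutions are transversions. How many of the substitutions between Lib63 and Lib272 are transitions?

2

Differing sites — 2:C/T (Ti); 12:C/G (Tv); 15:A/G (Ti); 16:T/A (Tv); 21:T/A (Tv); 22:C/G (Tv).
Of the 6 differences, 2 transitions and 4 transversions, so the answer is 2.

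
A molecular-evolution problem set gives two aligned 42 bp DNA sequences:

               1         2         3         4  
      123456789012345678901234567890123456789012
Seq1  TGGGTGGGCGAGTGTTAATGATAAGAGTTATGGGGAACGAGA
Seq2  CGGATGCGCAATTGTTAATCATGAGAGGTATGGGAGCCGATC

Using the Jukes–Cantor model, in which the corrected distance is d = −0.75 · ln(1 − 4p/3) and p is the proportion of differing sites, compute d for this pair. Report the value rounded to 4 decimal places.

The sequences differ at positions 1 (T/C), 4 (G/A), 7 (G/C), 10 (G/A), 12 (G/T), 20 (G/C), 23 (A/G), 28 (T/G), 35 (G/A), 36 (A/G), 37 (A/C), 41 (G/T), 42 (A/C).
p = 13/42 = 0.309524.
d = −0.75 · ln(1 − (4/3)·0.309524) = −0.75 · ln(0.587301) = −0.75 · (-0.532218) = 0.3992.

0.3992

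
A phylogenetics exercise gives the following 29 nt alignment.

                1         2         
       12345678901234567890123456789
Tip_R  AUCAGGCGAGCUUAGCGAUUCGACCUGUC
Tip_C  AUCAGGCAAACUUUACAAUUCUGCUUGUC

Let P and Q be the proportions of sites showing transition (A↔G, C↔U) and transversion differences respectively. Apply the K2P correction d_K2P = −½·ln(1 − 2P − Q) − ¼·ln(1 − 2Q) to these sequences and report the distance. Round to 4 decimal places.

0.3667

Differing sites — 8:G/A (Ti); 10:G/A (Ti); 14:A/U (Tv); 15:G/A (Ti); 17:G/A (Ti); 22:G/U (Tv); 23:A/G (Ti); 25:C/U (Ti).
Of the 8 differences, 6 transitions and 2 transversions over 29 sites: P = 6/29 = 0.206897, Q = 2/29 = 0.068966.
d = −0.5·ln(0.517240) − 0.25·ln(0.862068) = −0.5·(-0.659248) − 0.25·(-0.148421) = 0.3667.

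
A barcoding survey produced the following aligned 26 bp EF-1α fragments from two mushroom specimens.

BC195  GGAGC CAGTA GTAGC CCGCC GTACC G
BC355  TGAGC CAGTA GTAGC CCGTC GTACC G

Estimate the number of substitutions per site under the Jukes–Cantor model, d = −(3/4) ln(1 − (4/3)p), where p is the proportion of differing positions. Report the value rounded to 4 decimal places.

Mismatches occur at site 1 (G↔T), site 19 (C↔T).
p = 2/26 = 0.076923.
d = −0.75 · ln(1 − (4/3)·0.076923) = −0.75 · ln(0.897436) = −0.75 · (-0.108213) = 0.0812.

0.0812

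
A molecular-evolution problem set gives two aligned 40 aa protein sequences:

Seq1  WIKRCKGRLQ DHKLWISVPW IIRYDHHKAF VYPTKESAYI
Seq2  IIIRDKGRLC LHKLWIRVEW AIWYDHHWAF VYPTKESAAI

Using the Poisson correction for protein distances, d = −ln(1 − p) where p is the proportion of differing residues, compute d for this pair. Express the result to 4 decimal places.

0.3216

Mismatches occur at site 1 (W↔I), site 3 (K↔I), site 5 (C↔D), site 10 (Q↔C), site 11 (D↔L), site 17 (S↔R), site 19 (P↔E), site 21 (I↔A), site 23 (R↔W), site 28 (K↔W), site 39 (Y↔A).
p = 11/40 = 0.275000.
d = −ln(1 − 0.275000) = −ln(0.725000) = 0.3216.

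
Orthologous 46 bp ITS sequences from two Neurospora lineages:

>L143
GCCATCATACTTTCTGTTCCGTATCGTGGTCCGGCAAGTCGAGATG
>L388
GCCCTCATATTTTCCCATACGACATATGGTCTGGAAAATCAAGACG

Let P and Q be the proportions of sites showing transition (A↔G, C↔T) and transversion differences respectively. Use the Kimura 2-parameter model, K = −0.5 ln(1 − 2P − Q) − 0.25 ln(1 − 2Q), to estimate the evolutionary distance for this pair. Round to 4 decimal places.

0.4757

Differing sites — 4:A/C (Tv); 10:C/T (Ti); 15:T/C (Ti); 16:G/C (Tv); 17:T/A (Tv); 19:C/A (Tv); 22:T/A (Tv); 23:A/C (Tv); 24:T/A (Tv); 25:C/T (Ti); 26:G/A (Ti); 32:C/T (Ti); 35:C/A (Tv); 38:G/A (Ti); 41:G/A (Ti); 45:T/C (Ti).
Of the 16 differences, 8 transitions and 8 transversions over 46 sites: P = 8/46 = 0.173913, Q = 8/46 = 0.173913.
d = −0.5·ln(0.478261) − 0.25·ln(0.652174) = −0.5·(-0.737599) − 0.25·(-0.427444) = 0.4757.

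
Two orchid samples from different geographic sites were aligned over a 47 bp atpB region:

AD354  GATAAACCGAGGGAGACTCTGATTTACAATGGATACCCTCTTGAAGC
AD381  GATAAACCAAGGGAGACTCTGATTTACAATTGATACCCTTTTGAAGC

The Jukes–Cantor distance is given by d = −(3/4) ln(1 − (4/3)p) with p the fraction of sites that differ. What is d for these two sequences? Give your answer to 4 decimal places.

0.0667

Differing sites — 9:G/A; 31:G/T; 40:C/T.
p = 3/47 = 0.063830.
d = −0.75 · ln(1 − (4/3)·0.063830) = −0.75 · ln(0.914893) = −0.75 · (-0.088948) = 0.0667.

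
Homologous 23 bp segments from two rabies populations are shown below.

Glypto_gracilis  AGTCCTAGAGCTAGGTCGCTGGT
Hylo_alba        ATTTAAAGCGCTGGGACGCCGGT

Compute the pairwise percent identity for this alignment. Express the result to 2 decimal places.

Mismatches occur at site 2 (G→T), site 4 (C→T), site 5 (C→A), site 6 (T→A), site 9 (A→C), site 13 (A→G), site 16 (T→A), site 20 (T→C).
15 of the 23 sites match, so the percent identity is 15/23 × 100 = 65.22%.

65.22%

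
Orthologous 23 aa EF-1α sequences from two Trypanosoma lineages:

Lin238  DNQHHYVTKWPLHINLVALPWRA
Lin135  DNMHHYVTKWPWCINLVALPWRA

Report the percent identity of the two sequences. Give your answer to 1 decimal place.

Mismatches occur at site 3 (Q→M), site 12 (L→W), site 13 (H→C).
20 of the 23 sites match, so the percent identity is 20/23 × 100 = 87.0%.

87.0%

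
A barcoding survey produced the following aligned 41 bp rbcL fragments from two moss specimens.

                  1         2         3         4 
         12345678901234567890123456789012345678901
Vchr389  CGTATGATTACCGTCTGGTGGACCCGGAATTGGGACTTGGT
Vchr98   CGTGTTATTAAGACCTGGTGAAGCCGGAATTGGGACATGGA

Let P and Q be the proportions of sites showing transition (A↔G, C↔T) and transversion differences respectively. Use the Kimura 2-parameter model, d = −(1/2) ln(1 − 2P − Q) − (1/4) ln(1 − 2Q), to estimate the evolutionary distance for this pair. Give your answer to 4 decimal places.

0.2954

Differing sites — 4:A/G (Ti); 6:G/T (Tv); 11:C/A (Tv); 12:C/G (Tv); 13:G/A (Ti); 14:T/C (Ti); 21:G/A (Ti); 23:C/G (Tv); 37:T/A (Tv); 41:T/A (Tv).
Of the 10 differences, 4 transitions and 6 transversions over 41 sites: P = 4/41 = 0.097561, Q = 6/41 = 0.146341.
d = −0.5·ln(0.658537) − 0.25·ln(0.707318) = −0.5·(-0.417735) − 0.25·(-0.346275) = 0.2954.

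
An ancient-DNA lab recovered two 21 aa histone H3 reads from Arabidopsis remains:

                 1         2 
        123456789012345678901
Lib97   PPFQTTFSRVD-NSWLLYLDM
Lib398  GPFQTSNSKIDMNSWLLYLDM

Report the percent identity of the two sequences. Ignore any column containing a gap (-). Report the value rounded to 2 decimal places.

75.00%

Excluding the 1 gap column leaves 20 comparable sites.
The sequences differ at positions 1 (P/G), 6 (T/S), 7 (F/N), 9 (R/K), 10 (V/I).
15 of the 20 comparable sites match, so the percent identity is 15/20 × 100 = 75.00%.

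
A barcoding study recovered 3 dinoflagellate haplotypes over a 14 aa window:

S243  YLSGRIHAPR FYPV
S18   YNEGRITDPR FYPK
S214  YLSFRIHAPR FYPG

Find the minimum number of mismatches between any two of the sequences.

2

Pairwise Hamming distances:
  S243 vs S18: 5
  S243 vs S214: 2
  S18 vs S214: 6
The smallest is 2, between S243 and S214.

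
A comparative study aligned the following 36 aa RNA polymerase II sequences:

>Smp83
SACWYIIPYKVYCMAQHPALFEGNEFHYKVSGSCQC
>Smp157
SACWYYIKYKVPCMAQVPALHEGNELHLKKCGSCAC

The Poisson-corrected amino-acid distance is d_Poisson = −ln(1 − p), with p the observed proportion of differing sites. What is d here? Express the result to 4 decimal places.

0.3254

The sequences differ at positions 6 (I/Y), 8 (P/K), 12 (Y/P), 17 (H/V), 21 (F/H), 26 (F/L), 28 (Y/L), 30 (V/K), 31 (S/C), 35 (Q/A).
p = 10/36 = 0.277778.
d = −ln(1 − 0.277778) = −ln(0.722222) = 0.3254.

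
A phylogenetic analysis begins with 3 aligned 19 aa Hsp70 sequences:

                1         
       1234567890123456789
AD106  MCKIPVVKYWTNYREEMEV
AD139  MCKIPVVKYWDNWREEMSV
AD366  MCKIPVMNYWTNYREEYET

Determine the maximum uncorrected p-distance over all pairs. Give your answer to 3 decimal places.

Pairwise Hamming distances:
  AD106 vs AD139: 3
  AD106 vs AD366: 4
  AD139 vs AD366: 7
The largest is 7 mismatches, between AD139 and AD366; p = 7/19 = 0.368.

0.368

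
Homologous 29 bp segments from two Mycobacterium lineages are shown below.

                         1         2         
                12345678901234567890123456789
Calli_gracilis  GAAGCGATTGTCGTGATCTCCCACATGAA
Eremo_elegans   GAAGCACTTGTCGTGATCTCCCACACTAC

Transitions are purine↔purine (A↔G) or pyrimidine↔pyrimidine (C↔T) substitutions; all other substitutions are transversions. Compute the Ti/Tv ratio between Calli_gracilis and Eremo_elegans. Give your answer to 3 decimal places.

0.667

The sequences differ at positions 6 (G/A, transition), 7 (A/C, transversion), 26 (T/C, transition), 27 (G/T, transversion), 29 (A/C, transversion).
Of the 5 differences, 2 transitions and 3 transversions, so Ti/Tv = 2/3 = 0.667.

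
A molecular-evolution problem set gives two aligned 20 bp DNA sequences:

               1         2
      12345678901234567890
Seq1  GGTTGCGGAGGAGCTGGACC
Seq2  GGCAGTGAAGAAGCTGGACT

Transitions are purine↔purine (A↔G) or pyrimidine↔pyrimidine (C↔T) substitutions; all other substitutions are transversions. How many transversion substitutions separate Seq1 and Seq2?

Mismatches occur at site 3 (T/C, transition), site 4 (T/A, transversion), site 6 (C/T, transition), site 8 (G/A, transition), site 11 (G/A, transition), site 20 (C/T, transition).
Of the 6 differences, 5 transitions and 1 transversion, so the answer is 1.

1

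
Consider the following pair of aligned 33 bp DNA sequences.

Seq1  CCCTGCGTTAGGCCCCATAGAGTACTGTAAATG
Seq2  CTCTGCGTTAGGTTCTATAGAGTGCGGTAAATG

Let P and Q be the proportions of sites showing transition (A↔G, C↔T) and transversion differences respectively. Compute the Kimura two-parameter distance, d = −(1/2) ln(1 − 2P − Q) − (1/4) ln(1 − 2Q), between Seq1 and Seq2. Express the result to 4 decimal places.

Mismatches occur at site 2 (C→T, transition), site 13 (C→T, transition), site 14 (C→T, transition), site 16 (C→T, transition), site 24 (A→G, transition), site 26 (T→G, transversion).
Of the 6 differences, 5 transitions and 1 transversion over 33 sites: P = 5/33 = 0.151515, Q = 1/33 = 0.030303.
d = −0.5·ln(0.666667) − 0.25·ln(0.939394) = −0.5·(-0.405465) − 0.25·(-0.062520) = 0.2184.

0.2184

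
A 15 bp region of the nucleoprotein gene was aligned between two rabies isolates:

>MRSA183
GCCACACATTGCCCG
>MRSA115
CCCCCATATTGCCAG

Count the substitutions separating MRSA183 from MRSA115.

4

The sequences differ at positions 1 (G/C), 4 (A/C), 7 (C/T), 14 (C/A).
That gives 4 mismatches out of 15 aligned sites, so the Hamming distance is 4.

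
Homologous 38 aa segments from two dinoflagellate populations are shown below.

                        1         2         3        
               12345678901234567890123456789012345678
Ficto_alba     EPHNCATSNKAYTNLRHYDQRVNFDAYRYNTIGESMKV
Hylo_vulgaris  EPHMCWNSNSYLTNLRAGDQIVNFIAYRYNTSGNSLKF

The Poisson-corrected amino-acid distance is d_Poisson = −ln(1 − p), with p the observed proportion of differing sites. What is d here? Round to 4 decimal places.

0.4595

The sequences differ at positions 4 (N/M), 6 (A/W), 7 (T/N), 10 (K/S), 11 (A/Y), 12 (Y/L), 17 (H/A), 18 (Y/G), 21 (R/I), 25 (D/I), 32 (I/S), 34 (E/N), 36 (M/L), 38 (V/F).
p = 14/38 = 0.368421.
d = −ln(1 − 0.368421) = −ln(0.631579) = 0.4595.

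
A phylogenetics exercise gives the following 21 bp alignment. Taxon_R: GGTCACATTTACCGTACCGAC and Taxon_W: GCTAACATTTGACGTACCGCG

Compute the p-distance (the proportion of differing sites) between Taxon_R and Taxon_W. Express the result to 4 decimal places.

0.2857

Differing sites — 2:G/C; 4:C/A; 11:A/G; 12:C/A; 20:A/C; 21:C/G.
There are 6 differences over 21 sites, so p = 6/21 = 0.2857.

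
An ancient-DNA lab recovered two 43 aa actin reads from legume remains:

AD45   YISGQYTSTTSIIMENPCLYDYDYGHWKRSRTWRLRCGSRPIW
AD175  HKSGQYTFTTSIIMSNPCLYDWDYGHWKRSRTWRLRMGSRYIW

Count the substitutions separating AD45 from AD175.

Mismatches occur at site 1 (Y→H), site 2 (I→K), site 8 (S→F), site 15 (E→S), site 22 (Y→W), site 37 (C→M), site 41 (P→Y).
That gives 7 mismatches out of 43 aligned sites, so the Hamming distance is 7.

7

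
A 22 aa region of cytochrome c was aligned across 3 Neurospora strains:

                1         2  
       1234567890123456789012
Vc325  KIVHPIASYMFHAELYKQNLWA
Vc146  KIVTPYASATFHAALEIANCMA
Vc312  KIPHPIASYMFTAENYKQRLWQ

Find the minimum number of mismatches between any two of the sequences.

5

Pairwise Hamming distances:
  Vc325 vs Vc146: 10
  Vc325 vs Vc312: 5
  Vc146 vs Vc312: 15
The smallest is 5, between Vc325 and Vc312.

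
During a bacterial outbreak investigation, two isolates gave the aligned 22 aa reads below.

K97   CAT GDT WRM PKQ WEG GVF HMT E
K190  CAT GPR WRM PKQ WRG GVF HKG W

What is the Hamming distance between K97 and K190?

6

Differing sites — 5:D/P; 6:T/R; 14:E/R; 20:M/K; 21:T/G; 22:E/W.
That gives 6 mismatches out of 22 aligned sites, so the Hamming distance is 6.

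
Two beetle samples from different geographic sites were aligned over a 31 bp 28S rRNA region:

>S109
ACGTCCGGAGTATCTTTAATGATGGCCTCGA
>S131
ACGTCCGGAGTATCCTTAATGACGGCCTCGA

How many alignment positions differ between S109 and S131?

2

Mismatches occur at site 15 (T↔C), site 23 (T↔C).
That gives 2 mismatches out of 31 aligned sites, so the Hamming distance is 2.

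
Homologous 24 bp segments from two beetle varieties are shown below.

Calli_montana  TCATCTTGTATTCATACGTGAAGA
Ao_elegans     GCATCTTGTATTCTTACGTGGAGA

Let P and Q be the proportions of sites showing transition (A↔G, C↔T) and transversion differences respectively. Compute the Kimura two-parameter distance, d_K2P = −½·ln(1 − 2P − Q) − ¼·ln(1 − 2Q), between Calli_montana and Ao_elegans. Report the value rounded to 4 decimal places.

0.1367

The sequences differ at positions 1 (T/G, transversion), 14 (A/T, transversion), 21 (A/G, transition).
Of the 3 differences, 1 transition and 2 transversions over 24 sites: P = 1/24 = 0.041667, Q = 2/24 = 0.083333.
d = −0.5·ln(0.833333) − 0.25·ln(0.833334) = −0.5·(-0.182322) − 0.25·(-0.182321) = 0.1367.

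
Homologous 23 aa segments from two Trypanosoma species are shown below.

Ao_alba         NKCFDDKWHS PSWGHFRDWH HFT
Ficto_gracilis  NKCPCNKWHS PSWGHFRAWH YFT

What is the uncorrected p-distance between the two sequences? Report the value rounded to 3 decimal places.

0.217

Differing sites — 4:F/P; 5:D/C; 6:D/N; 18:D/A; 21:H/Y.
There are 5 differences over 23 sites, so p = 5/23 = 0.217.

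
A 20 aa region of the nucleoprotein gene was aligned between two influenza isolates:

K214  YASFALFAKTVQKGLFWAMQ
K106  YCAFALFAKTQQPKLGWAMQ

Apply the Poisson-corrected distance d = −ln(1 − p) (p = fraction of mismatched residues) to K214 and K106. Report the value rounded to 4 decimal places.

Differing sites — 2:A/C; 3:S/A; 11:V/Q; 13:K/P; 14:G/K; 16:F/G.
p = 6/20 = 0.300000.
d = −ln(1 − 0.300000) = −ln(0.700000) = 0.3567.

0.3567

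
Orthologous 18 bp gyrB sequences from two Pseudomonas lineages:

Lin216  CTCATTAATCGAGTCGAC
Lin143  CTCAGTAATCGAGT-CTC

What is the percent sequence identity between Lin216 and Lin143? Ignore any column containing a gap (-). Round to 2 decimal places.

Excluding the 1 gap column leaves 17 comparable sites.
The sequences differ at positions 5 (T/G), 16 (G/C), 17 (A/T).
14 of the 17 comparable sites match, so the percent identity is 14/17 × 100 = 82.35%.

82.35%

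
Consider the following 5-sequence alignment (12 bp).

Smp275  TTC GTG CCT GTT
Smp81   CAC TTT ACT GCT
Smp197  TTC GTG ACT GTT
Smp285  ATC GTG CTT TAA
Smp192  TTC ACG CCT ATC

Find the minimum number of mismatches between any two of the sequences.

Pairwise Hamming distances:
  Smp275 vs Smp81: 6
  Smp275 vs Smp197: 1
  Smp275 vs Smp285: 5
  Smp275 vs Smp192: 4
  Smp81 vs Smp197: 5
  Smp81 vs Smp285: 9
  Smp81 vs Smp192: 9
  Smp197 vs Smp285: 6
  Smp197 vs Smp192: 5
  Smp285 vs Smp192: 7
The smallest is 1, between Smp275 and Smp197.

1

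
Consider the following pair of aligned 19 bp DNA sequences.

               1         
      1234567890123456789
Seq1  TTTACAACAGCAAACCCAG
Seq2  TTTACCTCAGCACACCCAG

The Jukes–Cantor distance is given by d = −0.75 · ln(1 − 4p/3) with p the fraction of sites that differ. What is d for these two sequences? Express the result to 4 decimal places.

0.1773

The sequences differ at positions 6 (A/C), 7 (A/T), 13 (A/C).
p = 3/19 = 0.157895.
d = −0.75 · ln(1 − (4/3)·0.157895) = −0.75 · ln(0.789473) = −0.75 · (-0.236390) = 0.1773.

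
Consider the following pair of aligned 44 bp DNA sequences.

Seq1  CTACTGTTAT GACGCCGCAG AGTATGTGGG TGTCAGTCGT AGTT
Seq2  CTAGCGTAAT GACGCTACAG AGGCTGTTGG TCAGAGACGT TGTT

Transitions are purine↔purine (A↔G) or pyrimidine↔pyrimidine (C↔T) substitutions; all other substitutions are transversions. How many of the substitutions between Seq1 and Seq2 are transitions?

3

Differing sites — 4:C/G (Tv); 5:T/C (Ti); 8:T/A (Tv); 16:C/T (Ti); 17:G/A (Ti); 23:T/G (Tv); 24:A/C (Tv); 28:G/T (Tv); 32:G/C (Tv); 33:T/A (Tv); 34:C/G (Tv); 37:T/A (Tv); 41:A/T (Tv).
Of the 13 differences, 3 transitions and 10 transversions, so the answer is 3.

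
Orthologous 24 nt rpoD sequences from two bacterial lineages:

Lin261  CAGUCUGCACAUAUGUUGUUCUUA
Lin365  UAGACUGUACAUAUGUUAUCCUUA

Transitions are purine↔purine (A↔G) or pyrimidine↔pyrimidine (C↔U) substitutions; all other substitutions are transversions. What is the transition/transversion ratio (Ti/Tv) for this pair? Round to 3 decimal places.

4.000

Differing sites — 1:C/U (Ti); 4:U/A (Tv); 8:C/U (Ti); 18:G/A (Ti); 20:U/C (Ti).
Of the 5 differences, 4 transitions and 1 transversion, so Ti/Tv = 4/1 = 4.000.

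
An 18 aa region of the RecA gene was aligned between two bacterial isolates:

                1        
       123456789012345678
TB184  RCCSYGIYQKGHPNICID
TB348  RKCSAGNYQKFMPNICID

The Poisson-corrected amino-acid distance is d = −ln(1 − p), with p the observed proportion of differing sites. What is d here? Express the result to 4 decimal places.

0.3254

Mismatches occur at site 2 (C↔K), site 5 (Y↔A), site 7 (I↔N), site 11 (G↔F), site 12 (H↔M).
p = 5/18 = 0.277778.
d = −ln(1 − 0.277778) = −ln(0.722222) = 0.3254.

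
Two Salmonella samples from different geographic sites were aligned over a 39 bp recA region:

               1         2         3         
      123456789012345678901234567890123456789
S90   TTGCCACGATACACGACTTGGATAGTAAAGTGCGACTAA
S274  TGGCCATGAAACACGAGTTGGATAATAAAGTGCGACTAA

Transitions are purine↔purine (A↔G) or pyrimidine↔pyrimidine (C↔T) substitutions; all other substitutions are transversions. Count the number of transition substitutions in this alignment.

Mismatches occur at site 2 (T↔G, transversion), site 7 (C↔T, transition), site 10 (T↔A, transversion), site 17 (C↔G, transversion), site 25 (G↔A, transition).
Of the 5 differences, 2 transitions and 3 transversions, so the answer is 2.

2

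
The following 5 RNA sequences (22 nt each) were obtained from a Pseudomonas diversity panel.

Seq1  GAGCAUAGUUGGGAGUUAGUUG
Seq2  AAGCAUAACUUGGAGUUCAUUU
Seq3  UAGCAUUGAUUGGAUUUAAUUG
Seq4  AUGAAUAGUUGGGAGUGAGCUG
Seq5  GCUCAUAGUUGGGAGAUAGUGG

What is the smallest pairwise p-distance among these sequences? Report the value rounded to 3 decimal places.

Pairwise Hamming distances:
  Seq1 vs Seq2: 7
  Seq1 vs Seq3: 6
  Seq1 vs Seq4: 5
  Seq1 vs Seq5: 4
  Seq2 vs Seq3: 7
  Seq2 vs Seq4: 10
  Seq2 vs Seq5: 11
  Seq3 vs Seq4: 10
  Seq3 vs Seq5: 10
  Seq4 vs Seq5: 8
The smallest is 4 mismatches, between Seq1 and Seq5; p = 4/22 = 0.182.

0.182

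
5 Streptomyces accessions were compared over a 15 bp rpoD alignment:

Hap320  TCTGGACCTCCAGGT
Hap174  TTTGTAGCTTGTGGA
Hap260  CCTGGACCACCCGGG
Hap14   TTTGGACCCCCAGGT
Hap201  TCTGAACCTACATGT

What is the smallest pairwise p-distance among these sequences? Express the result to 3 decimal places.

0.133

Pairwise Hamming distances:
  Hap320 vs Hap174: 7
  Hap320 vs Hap260: 4
  Hap320 vs Hap14: 2
  Hap320 vs Hap201: 3
  Hap174 vs Hap260: 9
  Hap174 vs Hap14: 7
  Hap174 vs Hap201: 8
  Hap260 vs Hap14: 5
  Hap260 vs Hap201: 7
  Hap14 vs Hap201: 5
The smallest is 2 mismatches, between Hap320 and Hap14; p = 2/15 = 0.133.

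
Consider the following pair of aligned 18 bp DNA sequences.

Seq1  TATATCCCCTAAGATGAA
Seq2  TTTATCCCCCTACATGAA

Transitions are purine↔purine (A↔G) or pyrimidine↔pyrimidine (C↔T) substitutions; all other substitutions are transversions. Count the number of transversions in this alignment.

3

The sequences differ at positions 2 (A/T, transversion), 10 (T/C, transition), 11 (A/T, transversion), 13 (G/C, transversion).
Of the 4 differences, 1 transition and 3 transversions, so the answer is 3.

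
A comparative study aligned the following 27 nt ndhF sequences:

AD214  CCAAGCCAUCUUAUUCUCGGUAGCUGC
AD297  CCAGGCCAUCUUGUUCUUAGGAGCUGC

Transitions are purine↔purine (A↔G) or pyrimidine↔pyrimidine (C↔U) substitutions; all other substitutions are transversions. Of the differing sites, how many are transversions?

1

The sequences differ at positions 4 (A/G, transition), 13 (A/G, transition), 18 (C/U, transition), 19 (G/A, transition), 21 (U/G, transversion).
Of the 5 differences, 4 transitions and 1 transversion, so the answer is 1.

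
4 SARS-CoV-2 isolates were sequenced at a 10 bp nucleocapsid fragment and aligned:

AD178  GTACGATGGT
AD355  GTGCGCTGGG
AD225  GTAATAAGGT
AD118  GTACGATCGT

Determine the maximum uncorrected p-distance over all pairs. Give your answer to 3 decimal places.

0.600

Pairwise Hamming distances:
  AD178 vs AD355: 3
  AD178 vs AD225: 3
  AD178 vs AD118: 1
  AD355 vs AD225: 6
  AD355 vs AD118: 4
  AD225 vs AD118: 4
The largest is 6 mismatches, between AD355 and AD225; p = 6/10 = 0.600.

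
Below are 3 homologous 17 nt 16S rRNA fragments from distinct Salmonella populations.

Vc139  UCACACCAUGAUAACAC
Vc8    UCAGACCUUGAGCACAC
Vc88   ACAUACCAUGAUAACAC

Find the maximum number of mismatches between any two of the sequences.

5

Pairwise Hamming distances:
  Vc139 vs Vc8: 4
  Vc139 vs Vc88: 2
  Vc8 vs Vc88: 5
The largest is 5, between Vc8 and Vc88.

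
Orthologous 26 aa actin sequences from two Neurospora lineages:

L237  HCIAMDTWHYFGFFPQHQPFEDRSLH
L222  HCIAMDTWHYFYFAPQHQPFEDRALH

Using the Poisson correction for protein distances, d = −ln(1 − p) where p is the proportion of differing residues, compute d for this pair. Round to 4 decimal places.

Differing sites — 12:G/Y; 14:F/A; 24:S/A.
p = 3/26 = 0.115385.
d = −ln(1 − 0.115385) = −ln(0.884615) = 0.1226.

0.1226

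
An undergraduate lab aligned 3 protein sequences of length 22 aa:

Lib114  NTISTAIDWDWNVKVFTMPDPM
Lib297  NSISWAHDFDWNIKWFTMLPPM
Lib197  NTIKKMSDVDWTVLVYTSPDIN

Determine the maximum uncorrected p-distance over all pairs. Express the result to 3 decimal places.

Pairwise Hamming distances:
  Lib114 vs Lib297: 8
  Lib114 vs Lib197: 11
  Lib297 vs Lib197: 16
The largest is 16 mismatches, between Lib297 and Lib197; p = 16/22 = 0.727.

0.727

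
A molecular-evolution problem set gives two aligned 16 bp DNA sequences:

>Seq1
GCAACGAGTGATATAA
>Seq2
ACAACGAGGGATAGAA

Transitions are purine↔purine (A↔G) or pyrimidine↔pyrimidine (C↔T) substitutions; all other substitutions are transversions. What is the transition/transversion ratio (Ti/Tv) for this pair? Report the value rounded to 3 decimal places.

The sequences differ at positions 1 (G/A, transition), 9 (T/G, transversion), 14 (T/G, transversion).
Of the 3 differences, 1 transition and 2 transversions, so Ti/Tv = 1/2 = 0.500.

0.500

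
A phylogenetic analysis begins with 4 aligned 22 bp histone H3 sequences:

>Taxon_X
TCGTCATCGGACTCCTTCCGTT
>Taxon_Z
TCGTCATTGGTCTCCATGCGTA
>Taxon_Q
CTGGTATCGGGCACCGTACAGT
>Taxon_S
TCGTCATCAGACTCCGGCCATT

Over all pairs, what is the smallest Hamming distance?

Pairwise Hamming distances:
  Taxon_X vs Taxon_Z: 5
  Taxon_X vs Taxon_Q: 10
  Taxon_X vs Taxon_S: 4
  Taxon_Z vs Taxon_Q: 12
  Taxon_Z vs Taxon_S: 8
  Taxon_Q vs Taxon_S: 10
The smallest is 4, between Taxon_X and Taxon_S.

4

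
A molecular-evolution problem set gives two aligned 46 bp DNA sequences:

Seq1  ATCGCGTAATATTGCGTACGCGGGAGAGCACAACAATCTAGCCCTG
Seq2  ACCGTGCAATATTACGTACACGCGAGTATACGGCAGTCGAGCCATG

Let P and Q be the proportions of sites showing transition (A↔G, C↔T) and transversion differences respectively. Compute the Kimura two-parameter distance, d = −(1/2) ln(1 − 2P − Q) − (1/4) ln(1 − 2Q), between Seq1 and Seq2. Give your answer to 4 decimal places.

0.4166

Mismatches occur at site 2 (T/C, transition), site 5 (C/T, transition), site 7 (T/C, transition), site 14 (G/A, transition), site 20 (G/A, transition), site 23 (G/C, transversion), site 27 (A/T, transversion), site 28 (G/A, transition), site 29 (C/T, transition), site 32 (A/G, transition), site 33 (A/G, transition), site 36 (A/G, transition), site 39 (T/G, transversion), site 44 (C/A, transversion).
Of the 14 differences, 10 transitions and 4 transversions over 46 sites: P = 10/46 = 0.217391, Q = 4/46 = 0.086957.
d = −0.5·ln(0.478261) − 0.25·ln(0.826086) = −0.5·(-0.737599) − 0.25·(-0.191056) = 0.4166.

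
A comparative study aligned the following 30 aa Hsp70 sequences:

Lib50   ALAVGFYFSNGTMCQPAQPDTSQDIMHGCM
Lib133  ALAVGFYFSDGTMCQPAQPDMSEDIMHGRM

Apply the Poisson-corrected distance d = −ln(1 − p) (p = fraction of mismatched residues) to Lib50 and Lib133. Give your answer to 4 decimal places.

Mismatches occur at site 10 (N→D), site 21 (T→M), site 23 (Q→E), site 29 (C→R).
p = 4/30 = 0.133333.
d = −ln(1 − 0.133333) = −ln(0.866667) = 0.1431.

0.1431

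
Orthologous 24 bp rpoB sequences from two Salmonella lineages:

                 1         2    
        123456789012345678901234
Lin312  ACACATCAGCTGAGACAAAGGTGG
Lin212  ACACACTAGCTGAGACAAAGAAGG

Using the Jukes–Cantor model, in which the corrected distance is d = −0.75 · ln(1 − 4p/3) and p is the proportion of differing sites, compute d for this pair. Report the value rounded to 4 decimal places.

The sequences differ at positions 6 (T/C), 7 (C/T), 21 (G/A), 22 (T/A).
p = 4/24 = 0.166667.
d = −0.75 · ln(1 − (4/3)·0.166667) = −0.75 · ln(0.777777) = −0.75 · (-0.251315) = 0.1885.

0.1885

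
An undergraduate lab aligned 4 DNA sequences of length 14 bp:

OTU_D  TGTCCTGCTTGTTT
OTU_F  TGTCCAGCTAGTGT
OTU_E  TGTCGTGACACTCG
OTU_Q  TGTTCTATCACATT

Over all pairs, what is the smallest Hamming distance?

3

Pairwise Hamming distances:
  OTU_D vs OTU_F: 3
  OTU_D vs OTU_E: 7
  OTU_D vs OTU_Q: 7
  OTU_F vs OTU_E: 7
  OTU_F vs OTU_Q: 8
  OTU_E vs OTU_Q: 7
The smallest is 3, between OTU_D and OTU_F.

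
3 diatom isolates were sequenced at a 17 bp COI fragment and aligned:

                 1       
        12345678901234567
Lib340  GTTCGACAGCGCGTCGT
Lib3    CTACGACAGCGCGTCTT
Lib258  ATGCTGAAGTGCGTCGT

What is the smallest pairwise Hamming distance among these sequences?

Pairwise Hamming distances:
  Lib340 vs Lib3: 3
  Lib340 vs Lib258: 6
  Lib3 vs Lib258: 7
The smallest is 3, between Lib340 and Lib3.

3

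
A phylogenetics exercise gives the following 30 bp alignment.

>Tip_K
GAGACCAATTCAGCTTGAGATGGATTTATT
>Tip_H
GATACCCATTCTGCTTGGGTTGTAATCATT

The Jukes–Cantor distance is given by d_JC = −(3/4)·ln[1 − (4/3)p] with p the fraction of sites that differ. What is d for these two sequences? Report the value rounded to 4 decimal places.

0.3295

Mismatches occur at site 3 (G/T), site 7 (A/C), site 12 (A/T), site 18 (A/G), site 20 (A/T), site 23 (G/T), site 25 (T/A), site 27 (T/C).
p = 8/30 = 0.266667.
d = −0.75 · ln(1 − (4/3)·0.266667) = −0.75 · ln(0.644444) = −0.75 · (-0.439367) = 0.3295.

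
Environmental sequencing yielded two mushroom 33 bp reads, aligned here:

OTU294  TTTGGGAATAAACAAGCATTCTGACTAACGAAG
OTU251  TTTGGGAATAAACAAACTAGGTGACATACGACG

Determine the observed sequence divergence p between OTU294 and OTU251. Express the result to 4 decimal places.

The sequences differ at positions 16 (G/A), 18 (A/T), 19 (T/A), 20 (T/G), 21 (C/G), 26 (T/A), 27 (A/T), 32 (A/C).
There are 8 differences over 33 sites, so p = 8/33 = 0.2424.

0.2424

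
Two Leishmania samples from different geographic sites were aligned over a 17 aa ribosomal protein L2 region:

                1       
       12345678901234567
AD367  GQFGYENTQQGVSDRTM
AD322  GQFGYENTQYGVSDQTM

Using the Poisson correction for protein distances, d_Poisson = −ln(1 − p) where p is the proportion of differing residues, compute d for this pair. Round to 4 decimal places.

Mismatches occur at site 10 (Q/Y), site 15 (R/Q).
p = 2/17 = 0.117647.
d = −ln(1 − 0.117647) = −ln(0.882353) = 0.1252.

0.1252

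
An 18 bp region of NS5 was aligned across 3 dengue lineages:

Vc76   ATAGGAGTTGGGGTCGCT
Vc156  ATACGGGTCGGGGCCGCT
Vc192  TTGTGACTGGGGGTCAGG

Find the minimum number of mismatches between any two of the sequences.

4

Pairwise Hamming distances:
  Vc76 vs Vc156: 4
  Vc76 vs Vc192: 8
  Vc156 vs Vc192: 10
The smallest is 4, between Vc76 and Vc156.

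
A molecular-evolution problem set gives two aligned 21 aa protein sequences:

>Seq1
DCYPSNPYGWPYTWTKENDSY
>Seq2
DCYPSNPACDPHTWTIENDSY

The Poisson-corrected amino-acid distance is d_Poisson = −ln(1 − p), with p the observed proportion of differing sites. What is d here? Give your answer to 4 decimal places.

The sequences differ at positions 8 (Y/A), 9 (G/C), 10 (W/D), 12 (Y/H), 16 (K/I).
p = 5/21 = 0.238095.
d = −ln(1 − 0.238095) = −ln(0.761905) = 0.2719.

0.2719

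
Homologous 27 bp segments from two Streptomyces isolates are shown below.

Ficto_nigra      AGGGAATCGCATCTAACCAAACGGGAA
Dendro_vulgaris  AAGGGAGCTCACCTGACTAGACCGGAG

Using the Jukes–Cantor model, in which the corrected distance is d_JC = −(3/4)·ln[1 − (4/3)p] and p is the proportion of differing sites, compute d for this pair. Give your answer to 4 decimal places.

0.5107

The sequences differ at positions 2 (G/A), 5 (A/G), 7 (T/G), 9 (G/T), 12 (T/C), 15 (A/G), 18 (C/T), 20 (A/G), 23 (G/C), 27 (A/G).
p = 10/27 = 0.370370.
d = −0.75 · ln(1 − (4/3)·0.370370) = −0.75 · ln(0.506173) = −0.75 · (-0.680877) = 0.5107.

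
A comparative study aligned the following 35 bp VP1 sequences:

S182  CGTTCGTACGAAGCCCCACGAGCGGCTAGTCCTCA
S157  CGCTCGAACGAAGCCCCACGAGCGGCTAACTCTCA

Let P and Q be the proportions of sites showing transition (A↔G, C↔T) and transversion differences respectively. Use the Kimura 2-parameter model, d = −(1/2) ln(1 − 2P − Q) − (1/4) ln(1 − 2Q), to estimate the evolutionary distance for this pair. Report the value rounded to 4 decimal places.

The sequences differ at positions 3 (T/C, transition), 7 (T/A, transversion), 29 (G/A, transition), 30 (T/C, transition), 31 (C/T, transition).
Of the 5 differences, 4 transitions and 1 transversion over 35 sites: P = 4/35 = 0.114286, Q = 1/35 = 0.028571.
d = −0.5·ln(0.742857) − 0.25·ln(0.942858) = −0.5·(-0.297252) − 0.25·(-0.058840) = 0.1633.

0.1633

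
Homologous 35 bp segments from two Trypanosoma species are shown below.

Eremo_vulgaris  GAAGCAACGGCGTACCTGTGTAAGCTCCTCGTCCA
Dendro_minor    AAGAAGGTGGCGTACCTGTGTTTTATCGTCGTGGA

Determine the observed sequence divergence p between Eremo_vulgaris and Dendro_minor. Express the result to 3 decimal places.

0.400

Differing sites — 1:G/A; 3:A/G; 4:G/A; 5:C/A; 6:A/G; 7:A/G; 8:C/T; 22:A/T; 23:A/T; 24:G/T; 25:C/A; 28:C/G; 33:C/G; 34:C/G.
There are 14 differences over 35 sites, so p = 14/35 = 0.400.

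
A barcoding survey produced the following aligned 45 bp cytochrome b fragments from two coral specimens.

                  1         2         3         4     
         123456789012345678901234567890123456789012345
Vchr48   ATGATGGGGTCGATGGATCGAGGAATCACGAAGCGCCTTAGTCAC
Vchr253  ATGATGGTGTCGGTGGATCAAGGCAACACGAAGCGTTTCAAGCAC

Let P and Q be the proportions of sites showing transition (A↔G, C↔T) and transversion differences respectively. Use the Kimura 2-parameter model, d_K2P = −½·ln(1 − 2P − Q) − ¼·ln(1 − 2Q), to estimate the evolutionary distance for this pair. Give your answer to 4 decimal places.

0.2686

The sequences differ at positions 8 (G/T, transversion), 13 (A/G, transition), 20 (G/A, transition), 24 (A/C, transversion), 26 (T/A, transversion), 36 (C/T, transition), 37 (C/T, transition), 39 (T/C, transition), 41 (G/A, transition), 42 (T/G, transversion).
Of the 10 differences, 6 transitions and 4 transversions over 45 sites: P = 6/45 = 0.133333, Q = 4/45 = 0.088889.
d = −0.5·ln(0.644445) − 0.25·ln(0.822222) = −0.5·(-0.439366) − 0.25·(-0.195745) = 0.2686.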